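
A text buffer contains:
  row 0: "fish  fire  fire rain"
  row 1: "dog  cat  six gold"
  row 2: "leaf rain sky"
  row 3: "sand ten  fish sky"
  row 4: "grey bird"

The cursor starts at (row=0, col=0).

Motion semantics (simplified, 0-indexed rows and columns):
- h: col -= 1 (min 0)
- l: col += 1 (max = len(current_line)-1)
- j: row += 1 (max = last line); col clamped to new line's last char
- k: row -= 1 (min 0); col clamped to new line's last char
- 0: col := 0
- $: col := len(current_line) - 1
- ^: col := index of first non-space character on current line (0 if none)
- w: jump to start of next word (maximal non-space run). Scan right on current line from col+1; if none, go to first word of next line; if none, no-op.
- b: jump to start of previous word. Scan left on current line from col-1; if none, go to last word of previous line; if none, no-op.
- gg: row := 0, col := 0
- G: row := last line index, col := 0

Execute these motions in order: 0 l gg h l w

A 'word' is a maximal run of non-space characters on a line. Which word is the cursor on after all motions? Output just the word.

After 1 (0): row=0 col=0 char='f'
After 2 (l): row=0 col=1 char='i'
After 3 (gg): row=0 col=0 char='f'
After 4 (h): row=0 col=0 char='f'
After 5 (l): row=0 col=1 char='i'
After 6 (w): row=0 col=6 char='f'

Answer: fire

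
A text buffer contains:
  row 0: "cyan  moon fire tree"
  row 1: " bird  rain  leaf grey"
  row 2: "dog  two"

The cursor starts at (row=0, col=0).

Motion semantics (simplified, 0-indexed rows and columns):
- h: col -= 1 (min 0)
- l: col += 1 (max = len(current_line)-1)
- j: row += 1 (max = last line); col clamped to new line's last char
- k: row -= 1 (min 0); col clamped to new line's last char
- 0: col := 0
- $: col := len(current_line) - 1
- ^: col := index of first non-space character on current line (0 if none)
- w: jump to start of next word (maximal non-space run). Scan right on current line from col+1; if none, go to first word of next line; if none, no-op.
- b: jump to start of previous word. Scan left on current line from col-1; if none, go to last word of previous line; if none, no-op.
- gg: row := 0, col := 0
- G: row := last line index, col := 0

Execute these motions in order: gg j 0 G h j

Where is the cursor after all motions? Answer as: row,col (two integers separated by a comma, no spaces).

After 1 (gg): row=0 col=0 char='c'
After 2 (j): row=1 col=0 char='_'
After 3 (0): row=1 col=0 char='_'
After 4 (G): row=2 col=0 char='d'
After 5 (h): row=2 col=0 char='d'
After 6 (j): row=2 col=0 char='d'

Answer: 2,0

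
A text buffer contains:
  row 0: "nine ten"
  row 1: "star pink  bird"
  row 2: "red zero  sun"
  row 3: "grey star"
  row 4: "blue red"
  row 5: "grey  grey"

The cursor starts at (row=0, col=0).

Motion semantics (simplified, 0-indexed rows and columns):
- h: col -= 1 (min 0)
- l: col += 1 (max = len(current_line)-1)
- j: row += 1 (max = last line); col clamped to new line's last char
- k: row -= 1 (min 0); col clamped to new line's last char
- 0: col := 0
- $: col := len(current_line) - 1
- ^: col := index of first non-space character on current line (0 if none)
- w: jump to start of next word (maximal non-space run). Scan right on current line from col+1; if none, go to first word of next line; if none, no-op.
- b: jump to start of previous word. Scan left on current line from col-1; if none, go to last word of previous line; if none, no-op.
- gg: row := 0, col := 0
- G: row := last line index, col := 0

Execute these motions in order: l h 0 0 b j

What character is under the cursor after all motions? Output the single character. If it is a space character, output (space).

Answer: s

Derivation:
After 1 (l): row=0 col=1 char='i'
After 2 (h): row=0 col=0 char='n'
After 3 (0): row=0 col=0 char='n'
After 4 (0): row=0 col=0 char='n'
After 5 (b): row=0 col=0 char='n'
After 6 (j): row=1 col=0 char='s'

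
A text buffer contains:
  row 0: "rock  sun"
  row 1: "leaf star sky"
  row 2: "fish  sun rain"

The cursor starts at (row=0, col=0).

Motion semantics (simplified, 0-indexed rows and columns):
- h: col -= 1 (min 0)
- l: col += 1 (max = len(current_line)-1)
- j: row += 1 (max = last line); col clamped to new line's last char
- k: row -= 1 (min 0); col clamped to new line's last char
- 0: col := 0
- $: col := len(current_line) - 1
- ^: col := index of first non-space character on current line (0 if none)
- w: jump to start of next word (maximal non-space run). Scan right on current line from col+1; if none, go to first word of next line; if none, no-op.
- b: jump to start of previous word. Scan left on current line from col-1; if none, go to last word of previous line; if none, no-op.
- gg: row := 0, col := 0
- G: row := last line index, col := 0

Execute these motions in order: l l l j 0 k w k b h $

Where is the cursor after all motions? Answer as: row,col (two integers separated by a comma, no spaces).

After 1 (l): row=0 col=1 char='o'
After 2 (l): row=0 col=2 char='c'
After 3 (l): row=0 col=3 char='k'
After 4 (j): row=1 col=3 char='f'
After 5 (0): row=1 col=0 char='l'
After 6 (k): row=0 col=0 char='r'
After 7 (w): row=0 col=6 char='s'
After 8 (k): row=0 col=6 char='s'
After 9 (b): row=0 col=0 char='r'
After 10 (h): row=0 col=0 char='r'
After 11 ($): row=0 col=8 char='n'

Answer: 0,8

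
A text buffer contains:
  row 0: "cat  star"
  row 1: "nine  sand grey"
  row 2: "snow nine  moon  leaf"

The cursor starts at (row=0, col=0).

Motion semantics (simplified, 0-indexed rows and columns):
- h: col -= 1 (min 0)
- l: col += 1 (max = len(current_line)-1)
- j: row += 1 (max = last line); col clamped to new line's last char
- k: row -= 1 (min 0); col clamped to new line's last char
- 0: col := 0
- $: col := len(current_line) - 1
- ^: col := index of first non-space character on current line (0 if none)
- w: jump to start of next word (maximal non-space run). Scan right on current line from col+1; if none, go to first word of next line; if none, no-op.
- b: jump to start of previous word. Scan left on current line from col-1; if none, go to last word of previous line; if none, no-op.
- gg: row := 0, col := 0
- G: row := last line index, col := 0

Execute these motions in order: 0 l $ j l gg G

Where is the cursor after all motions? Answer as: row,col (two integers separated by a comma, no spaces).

After 1 (0): row=0 col=0 char='c'
After 2 (l): row=0 col=1 char='a'
After 3 ($): row=0 col=8 char='r'
After 4 (j): row=1 col=8 char='n'
After 5 (l): row=1 col=9 char='d'
After 6 (gg): row=0 col=0 char='c'
After 7 (G): row=2 col=0 char='s'

Answer: 2,0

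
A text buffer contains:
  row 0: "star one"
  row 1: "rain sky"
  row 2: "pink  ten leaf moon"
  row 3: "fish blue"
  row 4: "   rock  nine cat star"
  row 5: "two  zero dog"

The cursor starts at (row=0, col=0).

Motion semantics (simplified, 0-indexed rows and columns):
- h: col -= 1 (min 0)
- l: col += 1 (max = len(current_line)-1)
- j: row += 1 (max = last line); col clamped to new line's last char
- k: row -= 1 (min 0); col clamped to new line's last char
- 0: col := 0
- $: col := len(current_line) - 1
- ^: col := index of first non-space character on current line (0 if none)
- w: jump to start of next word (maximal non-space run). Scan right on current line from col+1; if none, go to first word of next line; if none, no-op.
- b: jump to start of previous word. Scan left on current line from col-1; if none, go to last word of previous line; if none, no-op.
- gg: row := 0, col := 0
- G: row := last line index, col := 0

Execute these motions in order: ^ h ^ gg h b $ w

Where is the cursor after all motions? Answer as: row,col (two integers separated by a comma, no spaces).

Answer: 1,0

Derivation:
After 1 (^): row=0 col=0 char='s'
After 2 (h): row=0 col=0 char='s'
After 3 (^): row=0 col=0 char='s'
After 4 (gg): row=0 col=0 char='s'
After 5 (h): row=0 col=0 char='s'
After 6 (b): row=0 col=0 char='s'
After 7 ($): row=0 col=7 char='e'
After 8 (w): row=1 col=0 char='r'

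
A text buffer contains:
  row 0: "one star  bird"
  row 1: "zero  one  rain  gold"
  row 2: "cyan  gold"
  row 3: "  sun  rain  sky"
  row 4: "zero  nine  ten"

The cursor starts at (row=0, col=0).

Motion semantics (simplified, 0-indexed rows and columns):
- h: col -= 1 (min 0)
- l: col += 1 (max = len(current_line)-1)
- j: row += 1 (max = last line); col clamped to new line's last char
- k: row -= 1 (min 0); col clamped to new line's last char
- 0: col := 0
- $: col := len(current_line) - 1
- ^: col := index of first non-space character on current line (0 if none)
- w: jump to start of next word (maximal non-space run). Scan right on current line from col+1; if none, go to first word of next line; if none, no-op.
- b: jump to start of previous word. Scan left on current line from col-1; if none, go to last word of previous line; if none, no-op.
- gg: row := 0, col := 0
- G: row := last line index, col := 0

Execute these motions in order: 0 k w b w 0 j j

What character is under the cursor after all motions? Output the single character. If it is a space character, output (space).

Answer: c

Derivation:
After 1 (0): row=0 col=0 char='o'
After 2 (k): row=0 col=0 char='o'
After 3 (w): row=0 col=4 char='s'
After 4 (b): row=0 col=0 char='o'
After 5 (w): row=0 col=4 char='s'
After 6 (0): row=0 col=0 char='o'
After 7 (j): row=1 col=0 char='z'
After 8 (j): row=2 col=0 char='c'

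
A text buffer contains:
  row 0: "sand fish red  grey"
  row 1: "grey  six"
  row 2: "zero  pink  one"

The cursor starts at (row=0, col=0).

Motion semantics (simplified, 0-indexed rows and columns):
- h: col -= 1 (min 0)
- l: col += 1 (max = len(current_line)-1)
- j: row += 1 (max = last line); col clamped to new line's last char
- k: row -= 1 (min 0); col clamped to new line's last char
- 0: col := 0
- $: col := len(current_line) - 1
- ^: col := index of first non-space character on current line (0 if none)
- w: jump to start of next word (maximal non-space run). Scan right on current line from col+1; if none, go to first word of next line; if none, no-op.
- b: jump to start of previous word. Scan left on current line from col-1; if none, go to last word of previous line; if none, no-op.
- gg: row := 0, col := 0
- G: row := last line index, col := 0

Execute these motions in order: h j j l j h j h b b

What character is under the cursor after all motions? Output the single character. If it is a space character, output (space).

Answer: g

Derivation:
After 1 (h): row=0 col=0 char='s'
After 2 (j): row=1 col=0 char='g'
After 3 (j): row=2 col=0 char='z'
After 4 (l): row=2 col=1 char='e'
After 5 (j): row=2 col=1 char='e'
After 6 (h): row=2 col=0 char='z'
After 7 (j): row=2 col=0 char='z'
After 8 (h): row=2 col=0 char='z'
After 9 (b): row=1 col=6 char='s'
After 10 (b): row=1 col=0 char='g'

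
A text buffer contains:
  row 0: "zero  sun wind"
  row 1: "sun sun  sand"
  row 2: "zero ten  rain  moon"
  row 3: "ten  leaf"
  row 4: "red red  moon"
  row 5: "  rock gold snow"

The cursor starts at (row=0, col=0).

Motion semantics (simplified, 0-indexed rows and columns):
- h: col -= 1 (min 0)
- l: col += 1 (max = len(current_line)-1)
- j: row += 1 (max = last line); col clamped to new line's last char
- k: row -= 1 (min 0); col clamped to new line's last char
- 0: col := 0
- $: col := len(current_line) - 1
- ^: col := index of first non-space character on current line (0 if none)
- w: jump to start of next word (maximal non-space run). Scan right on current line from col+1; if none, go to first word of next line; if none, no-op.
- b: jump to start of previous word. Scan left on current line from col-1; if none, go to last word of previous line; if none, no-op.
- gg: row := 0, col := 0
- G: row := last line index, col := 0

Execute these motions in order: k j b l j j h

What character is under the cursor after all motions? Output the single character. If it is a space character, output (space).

Answer: r

Derivation:
After 1 (k): row=0 col=0 char='z'
After 2 (j): row=1 col=0 char='s'
After 3 (b): row=0 col=10 char='w'
After 4 (l): row=0 col=11 char='i'
After 5 (j): row=1 col=11 char='n'
After 6 (j): row=2 col=11 char='a'
After 7 (h): row=2 col=10 char='r'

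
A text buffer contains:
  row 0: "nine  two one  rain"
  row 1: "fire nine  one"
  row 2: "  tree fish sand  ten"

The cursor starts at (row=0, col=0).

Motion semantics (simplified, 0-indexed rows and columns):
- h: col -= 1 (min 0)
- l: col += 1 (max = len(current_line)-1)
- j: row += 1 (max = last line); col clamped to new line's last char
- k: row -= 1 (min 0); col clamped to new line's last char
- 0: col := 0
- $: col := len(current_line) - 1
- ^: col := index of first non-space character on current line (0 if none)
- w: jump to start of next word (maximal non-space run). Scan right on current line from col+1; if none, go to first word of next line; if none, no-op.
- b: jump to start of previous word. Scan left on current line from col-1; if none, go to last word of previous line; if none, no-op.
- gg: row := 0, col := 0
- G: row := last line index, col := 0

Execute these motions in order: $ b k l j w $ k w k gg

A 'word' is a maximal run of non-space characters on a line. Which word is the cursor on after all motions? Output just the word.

Answer: nine

Derivation:
After 1 ($): row=0 col=18 char='n'
After 2 (b): row=0 col=15 char='r'
After 3 (k): row=0 col=15 char='r'
After 4 (l): row=0 col=16 char='a'
After 5 (j): row=1 col=13 char='e'
After 6 (w): row=2 col=2 char='t'
After 7 ($): row=2 col=20 char='n'
After 8 (k): row=1 col=13 char='e'
After 9 (w): row=2 col=2 char='t'
After 10 (k): row=1 col=2 char='r'
After 11 (gg): row=0 col=0 char='n'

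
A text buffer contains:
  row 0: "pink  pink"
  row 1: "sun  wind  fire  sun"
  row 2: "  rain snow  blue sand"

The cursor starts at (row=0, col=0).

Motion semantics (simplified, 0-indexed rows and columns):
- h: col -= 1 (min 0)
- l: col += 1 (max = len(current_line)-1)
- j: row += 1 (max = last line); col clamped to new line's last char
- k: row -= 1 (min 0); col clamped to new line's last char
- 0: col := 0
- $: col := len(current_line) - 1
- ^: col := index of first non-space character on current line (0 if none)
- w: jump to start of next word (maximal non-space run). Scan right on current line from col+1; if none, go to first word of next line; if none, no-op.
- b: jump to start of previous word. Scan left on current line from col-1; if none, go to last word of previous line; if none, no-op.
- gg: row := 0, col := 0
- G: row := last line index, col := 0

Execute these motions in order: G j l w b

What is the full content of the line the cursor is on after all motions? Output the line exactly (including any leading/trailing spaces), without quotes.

After 1 (G): row=2 col=0 char='_'
After 2 (j): row=2 col=0 char='_'
After 3 (l): row=2 col=1 char='_'
After 4 (w): row=2 col=2 char='r'
After 5 (b): row=1 col=17 char='s'

Answer: sun  wind  fire  sun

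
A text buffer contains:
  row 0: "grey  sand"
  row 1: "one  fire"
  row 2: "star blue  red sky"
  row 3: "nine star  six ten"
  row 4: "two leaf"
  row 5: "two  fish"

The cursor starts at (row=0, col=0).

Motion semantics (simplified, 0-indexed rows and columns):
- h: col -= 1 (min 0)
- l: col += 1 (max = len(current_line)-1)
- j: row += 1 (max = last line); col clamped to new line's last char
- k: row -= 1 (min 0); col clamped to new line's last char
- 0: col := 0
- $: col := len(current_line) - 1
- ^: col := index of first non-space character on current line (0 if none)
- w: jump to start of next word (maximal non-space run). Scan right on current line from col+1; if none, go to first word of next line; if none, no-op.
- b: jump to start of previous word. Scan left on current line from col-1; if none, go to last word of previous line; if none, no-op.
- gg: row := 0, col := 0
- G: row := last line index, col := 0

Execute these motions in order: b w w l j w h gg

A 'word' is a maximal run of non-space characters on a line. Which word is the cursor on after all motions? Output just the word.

After 1 (b): row=0 col=0 char='g'
After 2 (w): row=0 col=6 char='s'
After 3 (w): row=1 col=0 char='o'
After 4 (l): row=1 col=1 char='n'
After 5 (j): row=2 col=1 char='t'
After 6 (w): row=2 col=5 char='b'
After 7 (h): row=2 col=4 char='_'
After 8 (gg): row=0 col=0 char='g'

Answer: grey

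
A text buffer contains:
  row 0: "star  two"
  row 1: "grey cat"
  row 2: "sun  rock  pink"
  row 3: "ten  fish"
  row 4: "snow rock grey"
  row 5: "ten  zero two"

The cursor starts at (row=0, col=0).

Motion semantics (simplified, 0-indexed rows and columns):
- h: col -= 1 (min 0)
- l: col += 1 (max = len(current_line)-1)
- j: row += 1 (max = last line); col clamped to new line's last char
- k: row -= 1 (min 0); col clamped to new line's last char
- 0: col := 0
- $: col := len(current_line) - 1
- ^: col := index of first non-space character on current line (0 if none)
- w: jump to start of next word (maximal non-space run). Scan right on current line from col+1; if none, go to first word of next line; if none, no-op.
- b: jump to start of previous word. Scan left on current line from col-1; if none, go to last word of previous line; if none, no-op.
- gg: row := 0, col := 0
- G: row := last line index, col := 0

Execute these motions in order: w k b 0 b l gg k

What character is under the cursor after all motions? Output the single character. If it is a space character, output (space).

After 1 (w): row=0 col=6 char='t'
After 2 (k): row=0 col=6 char='t'
After 3 (b): row=0 col=0 char='s'
After 4 (0): row=0 col=0 char='s'
After 5 (b): row=0 col=0 char='s'
After 6 (l): row=0 col=1 char='t'
After 7 (gg): row=0 col=0 char='s'
After 8 (k): row=0 col=0 char='s'

Answer: s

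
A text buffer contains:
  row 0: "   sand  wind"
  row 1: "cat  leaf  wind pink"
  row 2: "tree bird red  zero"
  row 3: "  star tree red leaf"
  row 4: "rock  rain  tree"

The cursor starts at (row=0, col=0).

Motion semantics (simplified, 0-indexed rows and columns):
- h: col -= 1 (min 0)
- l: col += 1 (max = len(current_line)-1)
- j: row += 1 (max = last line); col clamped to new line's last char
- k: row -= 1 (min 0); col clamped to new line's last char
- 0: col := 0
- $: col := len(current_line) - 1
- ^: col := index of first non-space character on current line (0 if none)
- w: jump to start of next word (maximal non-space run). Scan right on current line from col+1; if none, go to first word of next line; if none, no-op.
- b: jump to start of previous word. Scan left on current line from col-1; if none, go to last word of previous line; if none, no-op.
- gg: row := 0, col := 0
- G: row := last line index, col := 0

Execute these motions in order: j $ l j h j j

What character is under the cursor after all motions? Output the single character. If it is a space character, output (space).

After 1 (j): row=1 col=0 char='c'
After 2 ($): row=1 col=19 char='k'
After 3 (l): row=1 col=19 char='k'
After 4 (j): row=2 col=18 char='o'
After 5 (h): row=2 col=17 char='r'
After 6 (j): row=3 col=17 char='e'
After 7 (j): row=4 col=15 char='e'

Answer: e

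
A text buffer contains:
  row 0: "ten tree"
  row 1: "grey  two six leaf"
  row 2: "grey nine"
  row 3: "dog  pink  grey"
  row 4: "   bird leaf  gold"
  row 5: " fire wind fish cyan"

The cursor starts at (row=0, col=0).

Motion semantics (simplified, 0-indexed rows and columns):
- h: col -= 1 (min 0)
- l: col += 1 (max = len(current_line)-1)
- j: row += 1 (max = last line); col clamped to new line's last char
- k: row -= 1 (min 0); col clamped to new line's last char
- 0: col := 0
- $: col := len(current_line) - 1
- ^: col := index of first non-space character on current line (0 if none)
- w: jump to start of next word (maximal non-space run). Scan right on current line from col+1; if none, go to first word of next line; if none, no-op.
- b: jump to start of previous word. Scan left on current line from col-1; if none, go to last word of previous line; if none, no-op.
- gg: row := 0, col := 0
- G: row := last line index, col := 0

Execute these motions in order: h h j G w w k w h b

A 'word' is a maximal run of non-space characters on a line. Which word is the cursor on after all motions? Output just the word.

Answer: bird

Derivation:
After 1 (h): row=0 col=0 char='t'
After 2 (h): row=0 col=0 char='t'
After 3 (j): row=1 col=0 char='g'
After 4 (G): row=5 col=0 char='_'
After 5 (w): row=5 col=1 char='f'
After 6 (w): row=5 col=6 char='w'
After 7 (k): row=4 col=6 char='d'
After 8 (w): row=4 col=8 char='l'
After 9 (h): row=4 col=7 char='_'
After 10 (b): row=4 col=3 char='b'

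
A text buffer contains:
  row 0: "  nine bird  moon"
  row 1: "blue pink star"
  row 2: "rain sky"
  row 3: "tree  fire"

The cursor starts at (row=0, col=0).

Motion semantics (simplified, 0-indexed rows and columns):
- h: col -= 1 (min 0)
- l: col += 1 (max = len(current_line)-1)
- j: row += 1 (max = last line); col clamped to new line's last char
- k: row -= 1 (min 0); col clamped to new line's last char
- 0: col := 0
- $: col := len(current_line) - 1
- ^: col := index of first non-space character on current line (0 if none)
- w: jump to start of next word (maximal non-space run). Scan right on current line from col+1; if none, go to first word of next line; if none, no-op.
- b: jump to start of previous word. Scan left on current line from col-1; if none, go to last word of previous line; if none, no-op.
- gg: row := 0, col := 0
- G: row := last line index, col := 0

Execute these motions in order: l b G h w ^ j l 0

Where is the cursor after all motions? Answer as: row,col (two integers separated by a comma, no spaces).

After 1 (l): row=0 col=1 char='_'
After 2 (b): row=0 col=1 char='_'
After 3 (G): row=3 col=0 char='t'
After 4 (h): row=3 col=0 char='t'
After 5 (w): row=3 col=6 char='f'
After 6 (^): row=3 col=0 char='t'
After 7 (j): row=3 col=0 char='t'
After 8 (l): row=3 col=1 char='r'
After 9 (0): row=3 col=0 char='t'

Answer: 3,0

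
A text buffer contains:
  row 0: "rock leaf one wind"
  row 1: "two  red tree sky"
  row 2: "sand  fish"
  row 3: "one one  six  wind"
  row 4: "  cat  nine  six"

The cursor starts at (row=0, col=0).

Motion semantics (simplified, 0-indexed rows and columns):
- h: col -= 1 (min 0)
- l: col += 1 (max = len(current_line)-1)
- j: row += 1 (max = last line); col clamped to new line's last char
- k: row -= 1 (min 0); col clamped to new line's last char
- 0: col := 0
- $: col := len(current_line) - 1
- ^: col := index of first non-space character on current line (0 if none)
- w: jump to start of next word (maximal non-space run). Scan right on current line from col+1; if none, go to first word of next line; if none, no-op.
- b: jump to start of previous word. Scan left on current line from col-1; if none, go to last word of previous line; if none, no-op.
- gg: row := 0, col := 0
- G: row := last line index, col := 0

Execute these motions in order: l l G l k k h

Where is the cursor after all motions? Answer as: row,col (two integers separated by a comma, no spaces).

Answer: 2,0

Derivation:
After 1 (l): row=0 col=1 char='o'
After 2 (l): row=0 col=2 char='c'
After 3 (G): row=4 col=0 char='_'
After 4 (l): row=4 col=1 char='_'
After 5 (k): row=3 col=1 char='n'
After 6 (k): row=2 col=1 char='a'
After 7 (h): row=2 col=0 char='s'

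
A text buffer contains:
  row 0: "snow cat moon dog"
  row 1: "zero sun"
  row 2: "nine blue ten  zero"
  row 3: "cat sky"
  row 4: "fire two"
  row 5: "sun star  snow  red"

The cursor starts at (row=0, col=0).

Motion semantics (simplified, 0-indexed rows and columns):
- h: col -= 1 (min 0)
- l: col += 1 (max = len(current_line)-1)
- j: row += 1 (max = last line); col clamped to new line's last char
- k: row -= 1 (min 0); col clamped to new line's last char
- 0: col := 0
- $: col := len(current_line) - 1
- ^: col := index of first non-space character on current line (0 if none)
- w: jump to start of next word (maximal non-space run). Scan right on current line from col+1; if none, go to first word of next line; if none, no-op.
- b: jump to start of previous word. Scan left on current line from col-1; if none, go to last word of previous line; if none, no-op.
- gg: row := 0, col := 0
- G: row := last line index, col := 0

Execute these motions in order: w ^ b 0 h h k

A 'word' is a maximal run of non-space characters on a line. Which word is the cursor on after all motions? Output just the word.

After 1 (w): row=0 col=5 char='c'
After 2 (^): row=0 col=0 char='s'
After 3 (b): row=0 col=0 char='s'
After 4 (0): row=0 col=0 char='s'
After 5 (h): row=0 col=0 char='s'
After 6 (h): row=0 col=0 char='s'
After 7 (k): row=0 col=0 char='s'

Answer: snow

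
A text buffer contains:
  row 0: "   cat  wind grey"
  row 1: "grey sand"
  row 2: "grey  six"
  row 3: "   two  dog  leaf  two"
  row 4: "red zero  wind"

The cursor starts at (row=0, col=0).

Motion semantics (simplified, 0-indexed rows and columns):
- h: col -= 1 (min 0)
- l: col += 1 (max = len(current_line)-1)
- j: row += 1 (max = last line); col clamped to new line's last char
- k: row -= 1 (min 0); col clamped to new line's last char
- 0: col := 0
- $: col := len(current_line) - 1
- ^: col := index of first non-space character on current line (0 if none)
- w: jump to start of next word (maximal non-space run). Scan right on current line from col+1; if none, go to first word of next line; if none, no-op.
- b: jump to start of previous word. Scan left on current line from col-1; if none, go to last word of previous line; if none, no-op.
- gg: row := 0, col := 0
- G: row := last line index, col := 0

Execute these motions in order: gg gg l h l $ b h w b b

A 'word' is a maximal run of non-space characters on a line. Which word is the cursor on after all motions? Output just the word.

Answer: cat

Derivation:
After 1 (gg): row=0 col=0 char='_'
After 2 (gg): row=0 col=0 char='_'
After 3 (l): row=0 col=1 char='_'
After 4 (h): row=0 col=0 char='_'
After 5 (l): row=0 col=1 char='_'
After 6 ($): row=0 col=16 char='y'
After 7 (b): row=0 col=13 char='g'
After 8 (h): row=0 col=12 char='_'
After 9 (w): row=0 col=13 char='g'
After 10 (b): row=0 col=8 char='w'
After 11 (b): row=0 col=3 char='c'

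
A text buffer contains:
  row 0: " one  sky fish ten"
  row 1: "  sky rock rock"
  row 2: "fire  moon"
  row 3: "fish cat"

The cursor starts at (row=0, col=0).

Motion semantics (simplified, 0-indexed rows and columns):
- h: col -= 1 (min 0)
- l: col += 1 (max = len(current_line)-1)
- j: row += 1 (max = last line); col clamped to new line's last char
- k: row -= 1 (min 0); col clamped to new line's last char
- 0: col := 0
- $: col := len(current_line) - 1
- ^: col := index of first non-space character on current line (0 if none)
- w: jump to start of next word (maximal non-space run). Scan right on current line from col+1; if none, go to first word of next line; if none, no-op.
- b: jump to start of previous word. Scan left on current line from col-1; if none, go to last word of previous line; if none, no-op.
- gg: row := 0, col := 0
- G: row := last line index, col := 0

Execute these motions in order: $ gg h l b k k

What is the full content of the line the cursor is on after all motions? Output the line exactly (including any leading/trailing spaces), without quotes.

Answer:  one  sky fish ten

Derivation:
After 1 ($): row=0 col=17 char='n'
After 2 (gg): row=0 col=0 char='_'
After 3 (h): row=0 col=0 char='_'
After 4 (l): row=0 col=1 char='o'
After 5 (b): row=0 col=1 char='o'
After 6 (k): row=0 col=1 char='o'
After 7 (k): row=0 col=1 char='o'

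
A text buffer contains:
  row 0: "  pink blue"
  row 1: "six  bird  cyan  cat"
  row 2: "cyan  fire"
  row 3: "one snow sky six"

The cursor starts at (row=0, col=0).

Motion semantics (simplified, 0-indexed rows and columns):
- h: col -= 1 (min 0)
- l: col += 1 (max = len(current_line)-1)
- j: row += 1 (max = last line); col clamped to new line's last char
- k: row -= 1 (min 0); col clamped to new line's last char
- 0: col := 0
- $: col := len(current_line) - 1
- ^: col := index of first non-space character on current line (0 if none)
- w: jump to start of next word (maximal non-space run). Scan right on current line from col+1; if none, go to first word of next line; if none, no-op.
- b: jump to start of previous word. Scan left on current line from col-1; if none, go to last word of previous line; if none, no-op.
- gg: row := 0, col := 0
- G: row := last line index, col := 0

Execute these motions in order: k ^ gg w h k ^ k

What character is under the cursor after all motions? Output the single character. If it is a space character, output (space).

Answer: p

Derivation:
After 1 (k): row=0 col=0 char='_'
After 2 (^): row=0 col=2 char='p'
After 3 (gg): row=0 col=0 char='_'
After 4 (w): row=0 col=2 char='p'
After 5 (h): row=0 col=1 char='_'
After 6 (k): row=0 col=1 char='_'
After 7 (^): row=0 col=2 char='p'
After 8 (k): row=0 col=2 char='p'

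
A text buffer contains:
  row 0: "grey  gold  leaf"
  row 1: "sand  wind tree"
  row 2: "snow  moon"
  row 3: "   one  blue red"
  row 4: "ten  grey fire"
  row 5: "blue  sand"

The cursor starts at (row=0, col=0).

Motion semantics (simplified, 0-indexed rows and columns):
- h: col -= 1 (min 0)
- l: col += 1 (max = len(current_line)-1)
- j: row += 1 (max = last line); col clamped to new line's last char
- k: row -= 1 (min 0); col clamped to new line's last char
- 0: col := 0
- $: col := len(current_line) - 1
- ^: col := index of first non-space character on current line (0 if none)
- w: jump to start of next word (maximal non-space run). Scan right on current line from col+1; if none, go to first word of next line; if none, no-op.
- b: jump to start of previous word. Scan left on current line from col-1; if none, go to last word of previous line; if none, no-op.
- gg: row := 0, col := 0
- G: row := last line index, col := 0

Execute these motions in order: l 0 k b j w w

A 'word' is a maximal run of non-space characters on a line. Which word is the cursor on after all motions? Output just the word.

Answer: tree

Derivation:
After 1 (l): row=0 col=1 char='r'
After 2 (0): row=0 col=0 char='g'
After 3 (k): row=0 col=0 char='g'
After 4 (b): row=0 col=0 char='g'
After 5 (j): row=1 col=0 char='s'
After 6 (w): row=1 col=6 char='w'
After 7 (w): row=1 col=11 char='t'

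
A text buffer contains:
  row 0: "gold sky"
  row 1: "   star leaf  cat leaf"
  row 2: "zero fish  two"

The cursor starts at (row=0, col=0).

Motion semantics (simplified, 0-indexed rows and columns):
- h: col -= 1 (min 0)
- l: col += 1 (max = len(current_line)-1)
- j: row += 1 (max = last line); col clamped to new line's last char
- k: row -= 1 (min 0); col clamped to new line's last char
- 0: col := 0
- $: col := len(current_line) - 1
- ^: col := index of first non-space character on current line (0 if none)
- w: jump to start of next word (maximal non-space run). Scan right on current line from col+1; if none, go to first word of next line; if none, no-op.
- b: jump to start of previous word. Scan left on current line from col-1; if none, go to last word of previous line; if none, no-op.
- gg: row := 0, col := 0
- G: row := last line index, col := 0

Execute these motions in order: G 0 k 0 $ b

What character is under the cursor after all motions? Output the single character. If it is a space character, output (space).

After 1 (G): row=2 col=0 char='z'
After 2 (0): row=2 col=0 char='z'
After 3 (k): row=1 col=0 char='_'
After 4 (0): row=1 col=0 char='_'
After 5 ($): row=1 col=21 char='f'
After 6 (b): row=1 col=18 char='l'

Answer: l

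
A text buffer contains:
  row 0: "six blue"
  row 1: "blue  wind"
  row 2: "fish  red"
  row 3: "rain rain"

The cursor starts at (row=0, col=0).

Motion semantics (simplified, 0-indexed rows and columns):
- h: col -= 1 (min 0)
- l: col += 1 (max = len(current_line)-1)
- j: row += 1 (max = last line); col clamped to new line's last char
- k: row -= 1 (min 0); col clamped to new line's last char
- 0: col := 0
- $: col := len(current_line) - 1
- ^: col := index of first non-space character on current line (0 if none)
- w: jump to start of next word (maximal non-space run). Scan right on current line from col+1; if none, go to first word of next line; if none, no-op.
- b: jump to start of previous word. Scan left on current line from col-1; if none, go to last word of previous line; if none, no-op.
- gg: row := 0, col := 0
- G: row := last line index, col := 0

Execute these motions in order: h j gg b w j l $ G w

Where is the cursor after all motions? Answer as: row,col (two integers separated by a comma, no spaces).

Answer: 3,5

Derivation:
After 1 (h): row=0 col=0 char='s'
After 2 (j): row=1 col=0 char='b'
After 3 (gg): row=0 col=0 char='s'
After 4 (b): row=0 col=0 char='s'
After 5 (w): row=0 col=4 char='b'
After 6 (j): row=1 col=4 char='_'
After 7 (l): row=1 col=5 char='_'
After 8 ($): row=1 col=9 char='d'
After 9 (G): row=3 col=0 char='r'
After 10 (w): row=3 col=5 char='r'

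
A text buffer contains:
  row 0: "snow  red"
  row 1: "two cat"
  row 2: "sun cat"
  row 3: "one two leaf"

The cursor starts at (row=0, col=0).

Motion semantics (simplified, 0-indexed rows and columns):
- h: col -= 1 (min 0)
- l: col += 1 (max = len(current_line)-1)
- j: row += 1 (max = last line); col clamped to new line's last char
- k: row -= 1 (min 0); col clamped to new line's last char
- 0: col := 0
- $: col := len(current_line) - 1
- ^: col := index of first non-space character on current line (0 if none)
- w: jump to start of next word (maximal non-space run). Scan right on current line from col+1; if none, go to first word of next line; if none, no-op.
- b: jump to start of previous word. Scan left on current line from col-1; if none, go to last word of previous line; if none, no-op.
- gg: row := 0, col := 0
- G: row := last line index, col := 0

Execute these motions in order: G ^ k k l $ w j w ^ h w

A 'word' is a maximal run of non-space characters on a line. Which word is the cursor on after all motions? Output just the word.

After 1 (G): row=3 col=0 char='o'
After 2 (^): row=3 col=0 char='o'
After 3 (k): row=2 col=0 char='s'
After 4 (k): row=1 col=0 char='t'
After 5 (l): row=1 col=1 char='w'
After 6 ($): row=1 col=6 char='t'
After 7 (w): row=2 col=0 char='s'
After 8 (j): row=3 col=0 char='o'
After 9 (w): row=3 col=4 char='t'
After 10 (^): row=3 col=0 char='o'
After 11 (h): row=3 col=0 char='o'
After 12 (w): row=3 col=4 char='t'

Answer: two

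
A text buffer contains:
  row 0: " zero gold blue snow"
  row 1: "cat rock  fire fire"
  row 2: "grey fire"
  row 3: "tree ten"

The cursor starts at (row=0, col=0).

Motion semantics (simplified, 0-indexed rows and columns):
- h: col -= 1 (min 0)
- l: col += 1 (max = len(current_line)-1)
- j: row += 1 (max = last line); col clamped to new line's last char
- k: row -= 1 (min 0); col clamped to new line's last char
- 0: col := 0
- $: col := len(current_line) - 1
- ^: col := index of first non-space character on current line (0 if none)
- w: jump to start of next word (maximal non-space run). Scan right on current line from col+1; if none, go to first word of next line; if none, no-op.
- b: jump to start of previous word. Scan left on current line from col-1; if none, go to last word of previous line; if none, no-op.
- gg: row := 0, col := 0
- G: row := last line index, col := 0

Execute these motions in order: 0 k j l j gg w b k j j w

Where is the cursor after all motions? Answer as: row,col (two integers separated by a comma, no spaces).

Answer: 2,5

Derivation:
After 1 (0): row=0 col=0 char='_'
After 2 (k): row=0 col=0 char='_'
After 3 (j): row=1 col=0 char='c'
After 4 (l): row=1 col=1 char='a'
After 5 (j): row=2 col=1 char='r'
After 6 (gg): row=0 col=0 char='_'
After 7 (w): row=0 col=1 char='z'
After 8 (b): row=0 col=1 char='z'
After 9 (k): row=0 col=1 char='z'
After 10 (j): row=1 col=1 char='a'
After 11 (j): row=2 col=1 char='r'
After 12 (w): row=2 col=5 char='f'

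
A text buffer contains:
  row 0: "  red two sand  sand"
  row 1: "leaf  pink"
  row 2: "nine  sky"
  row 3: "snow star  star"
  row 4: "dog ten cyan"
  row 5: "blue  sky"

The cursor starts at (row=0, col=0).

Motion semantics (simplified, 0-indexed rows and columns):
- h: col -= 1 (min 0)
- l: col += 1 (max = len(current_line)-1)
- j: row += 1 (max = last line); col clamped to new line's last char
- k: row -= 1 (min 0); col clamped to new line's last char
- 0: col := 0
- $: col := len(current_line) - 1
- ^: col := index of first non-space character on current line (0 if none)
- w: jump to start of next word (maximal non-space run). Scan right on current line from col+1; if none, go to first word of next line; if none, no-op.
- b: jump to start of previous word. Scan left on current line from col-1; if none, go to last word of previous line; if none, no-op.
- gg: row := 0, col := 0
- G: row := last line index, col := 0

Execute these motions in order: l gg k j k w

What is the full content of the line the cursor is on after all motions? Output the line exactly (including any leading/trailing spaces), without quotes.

Answer:   red two sand  sand

Derivation:
After 1 (l): row=0 col=1 char='_'
After 2 (gg): row=0 col=0 char='_'
After 3 (k): row=0 col=0 char='_'
After 4 (j): row=1 col=0 char='l'
After 5 (k): row=0 col=0 char='_'
After 6 (w): row=0 col=2 char='r'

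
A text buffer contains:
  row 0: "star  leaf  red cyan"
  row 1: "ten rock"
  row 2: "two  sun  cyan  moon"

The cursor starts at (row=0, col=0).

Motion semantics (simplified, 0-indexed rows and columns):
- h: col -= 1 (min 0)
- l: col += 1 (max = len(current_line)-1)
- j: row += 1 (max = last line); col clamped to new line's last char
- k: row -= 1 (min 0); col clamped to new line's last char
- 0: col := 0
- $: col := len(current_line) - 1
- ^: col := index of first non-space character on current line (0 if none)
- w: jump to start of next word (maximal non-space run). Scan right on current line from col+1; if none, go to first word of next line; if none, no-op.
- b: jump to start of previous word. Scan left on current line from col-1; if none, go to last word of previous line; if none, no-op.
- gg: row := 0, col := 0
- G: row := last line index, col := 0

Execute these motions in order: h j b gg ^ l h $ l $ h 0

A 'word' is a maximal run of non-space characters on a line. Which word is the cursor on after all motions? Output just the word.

Answer: star

Derivation:
After 1 (h): row=0 col=0 char='s'
After 2 (j): row=1 col=0 char='t'
After 3 (b): row=0 col=16 char='c'
After 4 (gg): row=0 col=0 char='s'
After 5 (^): row=0 col=0 char='s'
After 6 (l): row=0 col=1 char='t'
After 7 (h): row=0 col=0 char='s'
After 8 ($): row=0 col=19 char='n'
After 9 (l): row=0 col=19 char='n'
After 10 ($): row=0 col=19 char='n'
After 11 (h): row=0 col=18 char='a'
After 12 (0): row=0 col=0 char='s'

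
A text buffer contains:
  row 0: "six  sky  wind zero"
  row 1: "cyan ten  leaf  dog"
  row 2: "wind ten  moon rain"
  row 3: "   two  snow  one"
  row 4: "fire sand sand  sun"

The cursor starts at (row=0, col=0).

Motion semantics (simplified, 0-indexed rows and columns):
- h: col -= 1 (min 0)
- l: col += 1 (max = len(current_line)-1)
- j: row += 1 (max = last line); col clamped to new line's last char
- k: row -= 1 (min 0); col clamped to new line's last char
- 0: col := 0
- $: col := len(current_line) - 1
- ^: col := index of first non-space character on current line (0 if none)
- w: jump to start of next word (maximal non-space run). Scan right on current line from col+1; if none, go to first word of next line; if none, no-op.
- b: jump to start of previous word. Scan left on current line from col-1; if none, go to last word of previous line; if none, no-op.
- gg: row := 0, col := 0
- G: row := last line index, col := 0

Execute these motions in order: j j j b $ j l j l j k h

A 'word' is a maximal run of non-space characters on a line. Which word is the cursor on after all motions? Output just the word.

Answer: one

Derivation:
After 1 (j): row=1 col=0 char='c'
After 2 (j): row=2 col=0 char='w'
After 3 (j): row=3 col=0 char='_'
After 4 (b): row=2 col=15 char='r'
After 5 ($): row=2 col=18 char='n'
After 6 (j): row=3 col=16 char='e'
After 7 (l): row=3 col=16 char='e'
After 8 (j): row=4 col=16 char='s'
After 9 (l): row=4 col=17 char='u'
After 10 (j): row=4 col=17 char='u'
After 11 (k): row=3 col=16 char='e'
After 12 (h): row=3 col=15 char='n'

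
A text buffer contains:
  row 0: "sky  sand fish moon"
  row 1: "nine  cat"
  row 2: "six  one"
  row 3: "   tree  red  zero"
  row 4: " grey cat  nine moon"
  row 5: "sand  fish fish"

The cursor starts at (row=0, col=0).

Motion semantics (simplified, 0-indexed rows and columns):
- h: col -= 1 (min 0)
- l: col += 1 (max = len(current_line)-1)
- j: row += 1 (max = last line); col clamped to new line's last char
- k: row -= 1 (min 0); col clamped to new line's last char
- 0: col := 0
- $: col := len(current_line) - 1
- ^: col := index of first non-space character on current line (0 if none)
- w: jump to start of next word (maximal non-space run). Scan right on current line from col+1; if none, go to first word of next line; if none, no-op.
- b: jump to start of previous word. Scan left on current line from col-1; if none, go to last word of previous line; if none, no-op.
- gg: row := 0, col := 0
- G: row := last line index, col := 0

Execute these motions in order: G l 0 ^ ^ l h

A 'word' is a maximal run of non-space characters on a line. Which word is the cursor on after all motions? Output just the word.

After 1 (G): row=5 col=0 char='s'
After 2 (l): row=5 col=1 char='a'
After 3 (0): row=5 col=0 char='s'
After 4 (^): row=5 col=0 char='s'
After 5 (^): row=5 col=0 char='s'
After 6 (l): row=5 col=1 char='a'
After 7 (h): row=5 col=0 char='s'

Answer: sand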